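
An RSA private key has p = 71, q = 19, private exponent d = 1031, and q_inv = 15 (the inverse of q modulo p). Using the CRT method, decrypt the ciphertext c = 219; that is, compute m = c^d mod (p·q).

535

d_p = d mod (p−1) = 1031 mod 70 = 51; d_q = d mod (q−1) = 5.
m₁ = c^(d_p) mod p: c ≡ 6 (mod 71), and 6^51 mod 71 = 38.
m₂ = c^(d_q) mod q: c ≡ 10 (mod 19), and 10^5 mod 19 = 3.
h = q_inv·(m₁ − m₂) mod p = 15·(38 − 3) mod 71 = 28.
m = m₂ + h·q = 3 + 28·19 = 535.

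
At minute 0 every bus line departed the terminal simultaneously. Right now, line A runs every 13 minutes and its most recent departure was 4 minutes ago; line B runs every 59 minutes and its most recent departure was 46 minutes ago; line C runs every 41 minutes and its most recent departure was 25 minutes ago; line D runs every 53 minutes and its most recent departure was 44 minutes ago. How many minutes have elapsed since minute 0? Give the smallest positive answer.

The moduli are pairwise coprime; N = 13·59·41·53 = 1666691.
N/13 = 128207; 128207 ≡ 1 (mod 13), inverse 1.
N/59 = 28249; 28249 ≡ 47 (mod 59); 47·54 ≡ 1, so inverse 54.
N/41 = 40651; 40651 ≡ 20 (mod 41); 20·39 ≡ 1, so inverse 39.
N/53 = 31447; 31447 ≡ 18 (mod 53); 18·3 ≡ 1, so inverse 3.
t ≡ 4·128207·1 + 46·28249·54 + 25·40651·39 + 44·31447·3 = 114469073.
114469073 mod 1666691 = 1134085.

1134085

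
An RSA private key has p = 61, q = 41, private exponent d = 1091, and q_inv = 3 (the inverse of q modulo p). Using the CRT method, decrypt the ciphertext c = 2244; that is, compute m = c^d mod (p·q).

1295

d_p = d mod (p−1) = 1091 mod 60 = 11; d_q = d mod (q−1) = 11.
m₁ = c^(d_p) mod p: c ≡ 48 (mod 61), and 48^11 mod 61 = 14.
m₂ = c^(d_q) mod q: c ≡ 30 (mod 41), and 30^11 mod 41 = 24.
h = q_inv·(m₁ − m₂) mod p = 3·(14 − 24) mod 61 = 31.
m = m₂ + h·q = 24 + 31·41 = 1295.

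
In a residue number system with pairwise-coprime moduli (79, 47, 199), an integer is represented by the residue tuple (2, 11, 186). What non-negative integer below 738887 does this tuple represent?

The moduli are pairwise coprime; N = 79·47·199 = 738887.
N/79 = 9353; 9353 ≡ 31 (mod 79); 31·51 ≡ 1, so inverse 51.
N/47 = 15721; 15721 ≡ 23 (mod 47); 23·45 ≡ 1, so inverse 45.
N/199 = 3713; 3713 ≡ 131 (mod 199); 131·79 ≡ 1, so inverse 79.
x ≡ 2·9353·51 + 11·15721·45 + 186·3713·79 = 63294723.
63294723 mod 738887 = 489328.

489328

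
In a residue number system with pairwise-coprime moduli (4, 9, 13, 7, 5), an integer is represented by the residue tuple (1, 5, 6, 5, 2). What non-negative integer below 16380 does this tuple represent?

5297

From x ≡ 1 (mod 4) write x = 1 + 4t. Substituting into x ≡ 5 (mod 9) gives 4t ≡ 4 (mod 9), and since 4⁻¹ ≡ 7 (mod 9), t ≡ 1. Hence x ≡ 1 + 4·1 = 5 (mod 36).
From x ≡ 5 (mod 36) write x = 5 + 36t. Substituting into x ≡ 6 (mod 13) gives 36t ≡ 1 (mod 13), and since 10⁻¹ ≡ 4 (mod 13), t ≡ 4. Hence x ≡ 5 + 36·4 = 149 (mod 468).
From x ≡ 149 (mod 468) write x = 149 + 468t. Substituting into x ≡ 5 (mod 7) gives 468t ≡ 3 (mod 7), and since 6⁻¹ ≡ 6 (mod 7), t ≡ 4. Hence x ≡ 149 + 468·4 = 2021 (mod 3276).
From x ≡ 2021 (mod 3276) write x = 2021 + 3276t. Substituting into x ≡ 2 (mod 5) gives 3276t ≡ 1 (mod 5), and since 1⁻¹ ≡ 1 (mod 5), t ≡ 1. Hence x ≡ 2021 + 3276·1 = 5297 (mod 16380).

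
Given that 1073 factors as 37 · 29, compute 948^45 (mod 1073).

Mod 37: 948 ≡ 23; by Fermat, exponent reduces to 45 mod 36 = 9; 23^9 ≡ 6 (mod 37).
Mod 29: 948 ≡ 20; by Fermat, exponent reduces to 45 mod 28 = 17; 20^17 ≡ 25 (mod 29).
Combine by CRT: x ≡ 6 (mod 37), x ≡ 25 (mod 29) ⇒ x ≡ 228 (mod 1073).

228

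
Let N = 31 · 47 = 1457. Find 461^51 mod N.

Mod 31: 461 ≡ 27; by Fermat, exponent reduces to 51 mod 30 = 21; 27^21 ≡ 27 (mod 31).
Mod 47: 461 ≡ 38; by Fermat, exponent reduces to 51 mod 46 = 5; 38^5 ≡ 30 (mod 47).
Combine by CRT: x ≡ 27 (mod 31), x ≡ 30 (mod 47) ⇒ x ≡ 1205 (mod 1457).

1205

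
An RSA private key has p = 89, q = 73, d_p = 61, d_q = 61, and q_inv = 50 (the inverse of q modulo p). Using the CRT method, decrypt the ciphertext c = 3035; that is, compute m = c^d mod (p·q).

5999

m₁ = c^(d_p) mod p: c ≡ 9 (mod 89), and 9^61 mod 89 = 36.
m₂ = c^(d_q) mod q: c ≡ 42 (mod 73), and 42^61 mod 73 = 13.
h = q_inv·(m₁ − m₂) mod p = 50·(36 − 13) mod 89 = 82.
m = m₂ + h·q = 13 + 82·73 = 5999.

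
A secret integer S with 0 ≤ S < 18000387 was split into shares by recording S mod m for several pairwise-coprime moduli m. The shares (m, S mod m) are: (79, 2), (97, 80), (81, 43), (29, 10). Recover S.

Combine the congruences pairwise.
From S ≡ 2 (mod 79) write S = 2 + 79t. Substituting into S ≡ 80 (mod 97) gives 79t ≡ 78 (mod 97), and since 79⁻¹ ≡ 70 (mod 97), t ≡ 28. Hence S ≡ 2 + 79·28 = 2214 (mod 7663).
From S ≡ 2214 (mod 7663) write S = 2214 + 7663t. Substituting into S ≡ 43 (mod 81) gives 7663t ≡ 16 (mod 81), and since 49⁻¹ ≡ 43 (mod 81), t ≡ 40. Hence S ≡ 2214 + 7663·40 = 308734 (mod 620703).
From S ≡ 308734 (mod 620703) write S = 308734 + 620703t. Substituting into S ≡ 10 (mod 29) gives 620703t ≡ 10 (mod 29), and since 16⁻¹ ≡ 20 (mod 29), t ≡ 26. Hence S ≡ 308734 + 620703·26 = 16447012 (mod 18000387).

16447012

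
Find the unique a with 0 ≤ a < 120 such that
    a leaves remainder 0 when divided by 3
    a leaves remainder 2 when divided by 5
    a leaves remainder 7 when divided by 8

The moduli are pairwise coprime; N = 3·5·8 = 120.
N/3 = 40; 40 ≡ 1 (mod 3), inverse 1.
N/5 = 24; 24 ≡ 4 (mod 5); 4·4 ≡ 1, so inverse 4.
N/8 = 15; 15 ≡ 7 (mod 8); 7·7 ≡ 1, so inverse 7.
a ≡ 0·40·1 + 2·24·4 + 7·15·7 = 927.
927 mod 120 = 87.

87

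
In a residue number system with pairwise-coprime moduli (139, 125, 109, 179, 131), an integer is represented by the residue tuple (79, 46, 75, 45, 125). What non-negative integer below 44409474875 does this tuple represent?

The moduli are pairwise coprime; N = 139·125·109·179·131 = 44409474875.
N/139 = 319492625; 319492625 ≡ 13 (mod 139); 13·107 ≡ 1, so inverse 107.
N/125 = 355275799; 355275799 ≡ 49 (mod 125); 49·74 ≡ 1, so inverse 74.
N/109 = 407426375; 407426375 ≡ 71 (mod 109); 71·43 ≡ 1, so inverse 43.
N/179 = 248097625; 248097625 ≡ 45 (mod 179); 45·4 ≡ 1, so inverse 4.
N/131 = 339003625; 339003625 ≡ 122 (mod 131); 122·29 ≡ 1, so inverse 29.
x ≡ 79·319492625·107 + 46·355275799·74 + 75·407426375·43 + 45·248097625·4 + 125·339003625·29 = 6497525751421.
6497525751421 mod 44409474875 = 13742419671.

13742419671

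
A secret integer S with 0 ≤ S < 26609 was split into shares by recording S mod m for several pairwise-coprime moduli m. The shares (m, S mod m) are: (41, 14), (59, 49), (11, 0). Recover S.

15389

From S ≡ 14 (mod 41) write S = 14 + 41t. Substituting into S ≡ 49 (mod 59) gives 41t ≡ 35 (mod 59), and since 41⁻¹ ≡ 36 (mod 59), t ≡ 21. Hence S ≡ 14 + 41·21 = 875 (mod 2419).
From S ≡ 875 (mod 2419) write S = 875 + 2419t. Substituting into S ≡ 0 (mod 11) gives 2419t ≡ 5 (mod 11), and since 10⁻¹ ≡ 10 (mod 11), t ≡ 6. Hence S ≡ 875 + 2419·6 = 15389 (mod 26609).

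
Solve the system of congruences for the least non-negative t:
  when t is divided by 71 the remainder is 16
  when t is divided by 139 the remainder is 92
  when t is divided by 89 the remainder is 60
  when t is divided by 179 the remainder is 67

From t ≡ 16 (mod 71) write t = 16 + 71s. Substituting into t ≡ 92 (mod 139) gives 71s ≡ 76 (mod 139), and since 71⁻¹ ≡ 47 (mod 139), s ≡ 97. Hence t ≡ 16 + 71·97 = 6903 (mod 9869).
From t ≡ 6903 (mod 9869) write t = 6903 + 9869s. Substituting into t ≡ 60 (mod 89) gives 9869s ≡ 10 (mod 89), and since 79⁻¹ ≡ 80 (mod 89), s ≡ 88. Hence t ≡ 6903 + 9869·88 = 875375 (mod 878341).
From t ≡ 875375 (mod 878341) write t = 875375 + 878341s. Substituting into t ≡ 67 (mod 179) gives 878341s ≡ 2 (mod 179), and since 167⁻¹ ≡ 164 (mod 179), s ≡ 149. Hence t ≡ 875375 + 878341·149 = 131748184 (mod 157223039).

131748184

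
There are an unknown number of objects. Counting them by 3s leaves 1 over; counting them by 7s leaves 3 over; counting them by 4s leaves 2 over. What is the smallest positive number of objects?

10

From N ≡ 1 (mod 3) write N = 1 + 3t. Substituting into N ≡ 3 (mod 7) gives 3t ≡ 2 (mod 7), and since 3⁻¹ ≡ 5 (mod 7), t ≡ 3. Hence N ≡ 1 + 3·3 = 10 (mod 21).
From N ≡ 10 (mod 21) write N = 10 + 21t. Substituting into N ≡ 2 (mod 4) gives 21t ≡ 0 (mod 4), and since 1⁻¹ ≡ 1 (mod 4), t ≡ 0. Hence N ≡ 10 + 21·0 = 10 (mod 84).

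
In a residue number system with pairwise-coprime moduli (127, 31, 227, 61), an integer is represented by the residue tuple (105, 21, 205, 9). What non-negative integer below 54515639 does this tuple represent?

From x ≡ 105 (mod 127) write x = 105 + 127t. Substituting into x ≡ 21 (mod 31) gives 127t ≡ 9 (mod 31), and since 3⁻¹ ≡ 21 (mod 31), t ≡ 3. Hence x ≡ 105 + 127·3 = 486 (mod 3937).
From x ≡ 486 (mod 3937) write x = 486 + 3937t. Substituting into x ≡ 205 (mod 227) gives 3937t ≡ 173 (mod 227), and since 78⁻¹ ≡ 195 (mod 227), t ≡ 139. Hence x ≡ 486 + 3937·139 = 547729 (mod 893699).
From x ≡ 547729 (mod 893699) write x = 547729 + 893699t. Substituting into x ≡ 9 (mod 61) gives 893699t ≡ 60 (mod 61), and since 49⁻¹ ≡ 5 (mod 61), t ≡ 56. Hence x ≡ 547729 + 893699·56 = 50594873 (mod 54515639).

50594873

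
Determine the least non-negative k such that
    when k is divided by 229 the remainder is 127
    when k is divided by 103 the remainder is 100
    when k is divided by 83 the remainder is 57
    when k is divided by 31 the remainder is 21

From k ≡ 127 (mod 229) write k = 127 + 229t. Substituting into k ≡ 100 (mod 103) gives 229t ≡ 76 (mod 103), and since 23⁻¹ ≡ 9 (mod 103), t ≡ 66. Hence k ≡ 127 + 229·66 = 15241 (mod 23587).
From k ≡ 15241 (mod 23587) write k = 15241 + 23587t. Substituting into k ≡ 57 (mod 83) gives 23587t ≡ 5 (mod 83), and since 15⁻¹ ≡ 72 (mod 83), t ≡ 28. Hence k ≡ 15241 + 23587·28 = 675677 (mod 1957721).
From k ≡ 675677 (mod 1957721) write k = 675677 + 1957721t. Substituting into k ≡ 21 (mod 31) gives 1957721t ≡ 20 (mod 31), and since 9⁻¹ ≡ 7 (mod 31), t ≡ 16. Hence k ≡ 675677 + 1957721·16 = 31999213 (mod 60689351).

31999213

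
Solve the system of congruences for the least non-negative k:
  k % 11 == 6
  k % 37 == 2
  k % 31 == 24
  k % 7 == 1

1667

Combine the congruences pairwise.
From k ≡ 6 (mod 11) write k = 6 + 11t. Substituting into k ≡ 2 (mod 37) gives 11t ≡ 33 (mod 37), and since 11⁻¹ ≡ 27 (mod 37), t ≡ 3. Hence k ≡ 6 + 11·3 = 39 (mod 407).
From k ≡ 39 (mod 407) write k = 39 + 407t. Substituting into k ≡ 24 (mod 31) gives 407t ≡ 16 (mod 31), and since 4⁻¹ ≡ 8 (mod 31), t ≡ 4. Hence k ≡ 39 + 407·4 = 1667 (mod 12617).
From k ≡ 1667 (mod 12617) write k = 1667 + 12617t. Substituting into k ≡ 1 (mod 7) gives 12617t ≡ 0 (mod 7), and since 3⁻¹ ≡ 5 (mod 7), t ≡ 0. Hence k ≡ 1667 + 12617·0 = 1667 (mod 88319).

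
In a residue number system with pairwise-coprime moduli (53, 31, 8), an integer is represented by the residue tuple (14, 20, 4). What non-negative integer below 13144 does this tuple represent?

Combine the congruences pairwise.
From x ≡ 14 (mod 53) write x = 14 + 53t. Substituting into x ≡ 20 (mod 31) gives 53t ≡ 6 (mod 31), and since 22⁻¹ ≡ 24 (mod 31), t ≡ 20. Hence x ≡ 14 + 53·20 = 1074 (mod 1643).
From x ≡ 1074 (mod 1643) write x = 1074 + 1643t. Substituting into x ≡ 4 (mod 8) gives 1643t ≡ 2 (mod 8), and since 3⁻¹ ≡ 3 (mod 8), t ≡ 6. Hence x ≡ 1074 + 1643·6 = 10932 (mod 13144).

10932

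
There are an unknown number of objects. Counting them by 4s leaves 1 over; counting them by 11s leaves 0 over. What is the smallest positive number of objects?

Combine the congruences pairwise.
From N ≡ 1 (mod 4) write N = 1 + 4t. Substituting into N ≡ 0 (mod 11) gives 4t ≡ 10 (mod 11), and since 4⁻¹ ≡ 3 (mod 11), t ≡ 8. Hence N ≡ 1 + 4·8 = 33 (mod 44).

33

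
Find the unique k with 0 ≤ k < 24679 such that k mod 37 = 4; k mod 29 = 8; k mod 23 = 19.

11289

From k ≡ 4 (mod 37) write k = 4 + 37t. Substituting into k ≡ 8 (mod 29) gives 37t ≡ 4 (mod 29), and since 8⁻¹ ≡ 11 (mod 29), t ≡ 15. Hence k ≡ 4 + 37·15 = 559 (mod 1073).
From k ≡ 559 (mod 1073) write k = 559 + 1073t. Substituting into k ≡ 19 (mod 23) gives 1073t ≡ 12 (mod 23), and since 15⁻¹ ≡ 20 (mod 23), t ≡ 10. Hence k ≡ 559 + 1073·10 = 11289 (mod 24679).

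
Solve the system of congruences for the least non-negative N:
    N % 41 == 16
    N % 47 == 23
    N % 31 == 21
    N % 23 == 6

Combine the congruences pairwise.
From N ≡ 16 (mod 41) write N = 16 + 41t. Substituting into N ≡ 23 (mod 47) gives 41t ≡ 7 (mod 47), and since 41⁻¹ ≡ 39 (mod 47), t ≡ 38. Hence N ≡ 16 + 41·38 = 1574 (mod 1927).
From N ≡ 1574 (mod 1927) write N = 1574 + 1927t. Substituting into N ≡ 21 (mod 31) gives 1927t ≡ 28 (mod 31), and since 5⁻¹ ≡ 25 (mod 31), t ≡ 18. Hence N ≡ 1574 + 1927·18 = 36260 (mod 59737).
From N ≡ 36260 (mod 59737) write N = 36260 + 59737t. Substituting into N ≡ 6 (mod 23) gives 59737t ≡ 17 (mod 23), and since 6⁻¹ ≡ 4 (mod 23), t ≡ 22. Hence N ≡ 36260 + 59737·22 = 1350474 (mod 1373951).

1350474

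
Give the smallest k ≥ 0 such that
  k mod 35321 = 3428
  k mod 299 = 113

gcd(35321, 299) = 13 and 13 | (113 − 3428), so the pair is consistent; merging gives k ≡ 250675 (mod 812383), where 812383 = lcm(35321, 299).
The solution is unique modulo lcm(35321, 299) = 812383.

250675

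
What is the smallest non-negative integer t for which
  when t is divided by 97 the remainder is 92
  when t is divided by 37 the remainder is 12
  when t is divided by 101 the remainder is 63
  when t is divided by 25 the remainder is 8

The moduli are pairwise coprime; N = 97·37·101·25 = 9062225.
N/97 = 93425; 93425 ≡ 14 (mod 97); 14·7 ≡ 1, so inverse 7.
N/37 = 244925; 244925 ≡ 22 (mod 37); 22·32 ≡ 1, so inverse 32.
N/101 = 89725; 89725 ≡ 37 (mod 101); 37·71 ≡ 1, so inverse 71.
N/25 = 362489; 362489 ≡ 14 (mod 25); 14·9 ≡ 1, so inverse 9.
t ≡ 92·93425·7 + 12·244925·32 + 63·89725·71 + 8·362489·9 = 581656033.
581656033 mod 9062225 = 1673633.

1673633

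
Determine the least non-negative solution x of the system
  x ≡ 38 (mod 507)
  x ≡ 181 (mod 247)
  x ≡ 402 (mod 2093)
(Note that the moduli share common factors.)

Combine the congruences pairwise.
gcd(507, 247) = 13 and 13 | (181 − 38), so the pair is consistent; merging gives x ≡ 5615 (mod 9633), where 9633 = lcm(507, 247).
gcd(9633, 2093) = 13 and 13 | (402 − 5615), so the pair is consistent; merging gives x ≡ 429467 (mod 1550913), where 1550913 = lcm(9633, 2093).
The solution is unique modulo lcm(507, 247, 2093) = 1550913.

429467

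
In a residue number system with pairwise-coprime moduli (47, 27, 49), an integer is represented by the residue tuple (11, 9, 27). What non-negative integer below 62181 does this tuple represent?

29574

From x ≡ 11 (mod 47) write x = 11 + 47t. Substituting into x ≡ 9 (mod 27) gives 47t ≡ 25 (mod 27), and since 20⁻¹ ≡ 23 (mod 27), t ≡ 8. Hence x ≡ 11 + 47·8 = 387 (mod 1269).
From x ≡ 387 (mod 1269) write x = 387 + 1269t. Substituting into x ≡ 27 (mod 49) gives 1269t ≡ 32 (mod 49), and since 44⁻¹ ≡ 39 (mod 49), t ≡ 23. Hence x ≡ 387 + 1269·23 = 29574 (mod 62181).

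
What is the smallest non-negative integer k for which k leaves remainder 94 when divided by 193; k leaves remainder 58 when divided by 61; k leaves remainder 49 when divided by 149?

842346

The moduli are pairwise coprime; N = 193·61·149 = 1754177.
N/193 = 9089; 9089 ≡ 18 (mod 193); 18·118 ≡ 1, so inverse 118.
N/61 = 28757; 28757 ≡ 26 (mod 61); 26·54 ≡ 1, so inverse 54.
N/149 = 11773; 11773 ≡ 2 (mod 149); 2·75 ≡ 1, so inverse 75.
k ≡ 94·9089·118 + 58·28757·54 + 49·11773·75 = 234147887.
234147887 mod 1754177 = 842346.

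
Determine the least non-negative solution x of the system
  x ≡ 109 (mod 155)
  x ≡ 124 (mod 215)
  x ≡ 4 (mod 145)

gcd(155, 215) = 5 and 5 | (124 − 109), so the pair is consistent; merging gives x ≡ 5069 (mod 6665), where 6665 = lcm(155, 215).
gcd(6665, 145) = 5 and 5 | (4 − 5069), so the pair is consistent; merging gives x ≡ 185024 (mod 193285), where 193285 = lcm(6665, 145).
The solution is unique modulo lcm(155, 215, 145) = 193285.

185024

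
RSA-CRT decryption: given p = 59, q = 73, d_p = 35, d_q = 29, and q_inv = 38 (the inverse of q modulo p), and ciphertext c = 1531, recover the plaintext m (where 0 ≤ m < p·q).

215

m₁ = c^(d_p) mod p: c ≡ 56 (mod 59), and 56^35 mod 59 = 38.
m₂ = c^(d_q) mod q: c ≡ 71 (mod 73), and 71^29 mod 73 = 69.
h = q_inv·(m₁ − m₂) mod p = 38·(38 − 69) mod 59 = 2.
m = m₂ + h·q = 69 + 2·73 = 215.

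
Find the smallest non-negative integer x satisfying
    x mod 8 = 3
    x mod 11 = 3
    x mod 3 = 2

179

From x ≡ 3 (mod 8) write x = 3 + 8t. Substituting into x ≡ 3 (mod 11) gives 8t ≡ 0 (mod 11), and since 8⁻¹ ≡ 7 (mod 11), t ≡ 0. Hence x ≡ 3 + 8·0 = 3 (mod 88).
From x ≡ 3 (mod 88) write x = 3 + 88t. Substituting into x ≡ 2 (mod 3) gives 88t ≡ 2 (mod 3), and since 1⁻¹ ≡ 1 (mod 3), t ≡ 2. Hence x ≡ 3 + 88·2 = 179 (mod 264).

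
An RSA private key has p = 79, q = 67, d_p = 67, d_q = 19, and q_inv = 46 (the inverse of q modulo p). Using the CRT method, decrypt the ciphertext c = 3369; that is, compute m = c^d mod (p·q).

m₁ = c^(d_p) mod p: c ≡ 51 (mod 79), and 51^67 mod 79 = 20.
m₂ = c^(d_q) mod q: c ≡ 19 (mod 67), and 19^19 mod 67 = 39.
h = q_inv·(m₁ − m₂) mod p = 46·(20 − 39) mod 79 = 74.
m = m₂ + h·q = 39 + 74·67 = 4997.

4997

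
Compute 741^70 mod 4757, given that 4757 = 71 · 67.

Mod 71: 741 ≡ 31; since 70 | 70, by Fermat 31^70 ≡ 1 (mod 71).
Mod 67: 741 ≡ 4; by Fermat, exponent reduces to 70 mod 66 = 4; 4^4 ≡ 55 (mod 67).
Combine by CRT: x ≡ 1 (mod 71), x ≡ 55 (mod 67) ⇒ x ≡ 3338 (mod 4757).

3338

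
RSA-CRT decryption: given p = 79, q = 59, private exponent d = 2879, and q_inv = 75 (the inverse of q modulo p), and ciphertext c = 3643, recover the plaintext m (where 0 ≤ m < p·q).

d_p = d mod (p−1) = 2879 mod 78 = 71; d_q = d mod (q−1) = 37.
m₁ = c^(d_p) mod p: c ≡ 9 (mod 79), and 9^71 mod 79 = 45.
m₂ = c^(d_q) mod q: c ≡ 44 (mod 59), and 44^37 mod 59 = 50.
h = q_inv·(m₁ − m₂) mod p = 75·(45 − 50) mod 79 = 20.
m = m₂ + h·q = 50 + 20·59 = 1230.

1230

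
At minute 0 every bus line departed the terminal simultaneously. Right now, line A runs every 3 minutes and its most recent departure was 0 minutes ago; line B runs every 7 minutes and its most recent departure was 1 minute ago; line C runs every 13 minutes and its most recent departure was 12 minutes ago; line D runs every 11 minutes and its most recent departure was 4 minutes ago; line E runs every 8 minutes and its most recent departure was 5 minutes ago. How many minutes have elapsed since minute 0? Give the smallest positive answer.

The moduli are pairwise coprime; N = 3·7·13·11·8 = 24024.
N/3 = 8008; 8008 ≡ 1 (mod 3), inverse 1.
N/7 = 3432; 3432 ≡ 2 (mod 7); 2·4 ≡ 1, so inverse 4.
N/13 = 1848; 1848 ≡ 2 (mod 13); 2·7 ≡ 1, so inverse 7.
N/11 = 2184; 2184 ≡ 6 (mod 11); 6·2 ≡ 1, so inverse 2.
N/8 = 3003; 3003 ≡ 3 (mod 8); 3·3 ≡ 1, so inverse 3.
t ≡ 0·8008·1 + 1·3432·4 + 12·1848·7 + 4·2184·2 + 5·3003·3 = 231477.
231477 mod 24024 = 15261.

15261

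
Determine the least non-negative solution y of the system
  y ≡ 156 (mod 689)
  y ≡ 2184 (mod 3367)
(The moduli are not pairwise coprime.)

Combine the congruences pairwise.
gcd(689, 3367) = 13 and 13 | (2184 − 156), so the pair is consistent; merging gives y ≡ 89726 (mod 178451), where 178451 = lcm(689, 3367).
The solution is unique modulo lcm(689, 3367) = 178451.

89726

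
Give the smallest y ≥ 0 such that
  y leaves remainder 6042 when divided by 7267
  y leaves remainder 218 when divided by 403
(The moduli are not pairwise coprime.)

gcd(7267, 403) = 13 and 13 | (218 − 6042), so the pair is consistent; merging gives y ≡ 129581 (mod 225277), where 225277 = lcm(7267, 403).
The solution is unique modulo lcm(7267, 403) = 225277.

129581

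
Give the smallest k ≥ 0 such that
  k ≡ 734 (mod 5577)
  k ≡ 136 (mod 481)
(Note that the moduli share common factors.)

gcd(5577, 481) = 13 and 13 | (136 − 734), so the pair is consistent; merging gives k ≡ 45350 (mod 206349), where 206349 = lcm(5577, 481).
The solution is unique modulo lcm(5577, 481) = 206349.

45350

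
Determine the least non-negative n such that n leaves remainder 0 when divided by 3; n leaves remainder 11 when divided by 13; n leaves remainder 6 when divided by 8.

From n ≡ 0 (mod 3) write n = 0 + 3t. Substituting into n ≡ 11 (mod 13) gives 3t ≡ 11 (mod 13), and since 3⁻¹ ≡ 9 (mod 13), t ≡ 8. Hence n ≡ 0 + 3·8 = 24 (mod 39).
From n ≡ 24 (mod 39) write n = 24 + 39t. Substituting into n ≡ 6 (mod 8) gives 39t ≡ 6 (mod 8), and since 7⁻¹ ≡ 7 (mod 8), t ≡ 2. Hence n ≡ 24 + 39·2 = 102 (mod 312).

102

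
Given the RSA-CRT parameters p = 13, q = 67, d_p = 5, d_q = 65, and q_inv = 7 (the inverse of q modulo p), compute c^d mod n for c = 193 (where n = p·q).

m₁ = c^(d_p) mod p: c ≡ 11 (mod 13), and 11^5 mod 13 = 7.
m₂ = c^(d_q) mod q: c ≡ 59 (mod 67), and 59^65 mod 67 = 25.
h = q_inv·(m₁ − m₂) mod p = 7·(7 − 25) mod 13 = 4.
m = m₂ + h·q = 25 + 4·67 = 293.

293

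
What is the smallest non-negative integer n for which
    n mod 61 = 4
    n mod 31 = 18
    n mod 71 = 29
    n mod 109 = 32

13614350

The moduli are pairwise coprime; M = 61·31·71·109 = 14634449.
M/61 = 239909; 239909 ≡ 57 (mod 61); 57·15 ≡ 1, so inverse 15.
M/31 = 472079; 472079 ≡ 11 (mod 31); 11·17 ≡ 1, so inverse 17.
M/71 = 206119; 206119 ≡ 6 (mod 71); 6·12 ≡ 1, so inverse 12.
M/109 = 134261; 134261 ≡ 82 (mod 109); 82·4 ≡ 1, so inverse 4.
n ≡ 4·239909·15 + 18·472079·17 + 29·206119·12 + 32·134261·4 = 247765534.
247765534 mod 14634449 = 13614350.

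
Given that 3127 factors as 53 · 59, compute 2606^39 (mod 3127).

Mod 53: 2606 ≡ 9; 9^39 ≡ 52 (mod 53).
Mod 59: 2606 ≡ 10; 10^39 ≡ 34 (mod 59).
Combine by CRT: x ≡ 52 (mod 53), x ≡ 34 (mod 59) ⇒ x ≡ 211 (mod 3127).

211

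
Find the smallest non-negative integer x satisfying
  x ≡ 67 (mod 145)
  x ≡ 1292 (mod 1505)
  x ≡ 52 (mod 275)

gcd(145, 1505) = 5 and 5 | (1292 − 67), so the pair is consistent; merging gives x ≡ 19352 (mod 43645), where 43645 = lcm(145, 1505).
gcd(43645, 275) = 5 and 5 | (52 − 19352), so the pair is consistent; merging gives x ≡ 1546927 (mod 2400475), where 2400475 = lcm(43645, 275).
The solution is unique modulo lcm(145, 1505, 275) = 2400475.

1546927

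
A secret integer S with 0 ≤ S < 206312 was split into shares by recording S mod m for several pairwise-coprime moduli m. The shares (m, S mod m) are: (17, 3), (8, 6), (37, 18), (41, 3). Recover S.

The moduli are pairwise coprime; N = 17·8·37·41 = 206312.
N/17 = 12136; 12136 ≡ 15 (mod 17); 15·8 ≡ 1, so inverse 8.
N/8 = 25789; 25789 ≡ 5 (mod 8); 5·5 ≡ 1, so inverse 5.
N/37 = 5576; 5576 ≡ 26 (mod 37); 26·10 ≡ 1, so inverse 10.
N/41 = 5032; 5032 ≡ 30 (mod 41); 30·26 ≡ 1, so inverse 26.
S ≡ 3·12136·8 + 6·25789·5 + 18·5576·10 + 3·5032·26 = 2461110.
2461110 mod 206312 = 191678.

191678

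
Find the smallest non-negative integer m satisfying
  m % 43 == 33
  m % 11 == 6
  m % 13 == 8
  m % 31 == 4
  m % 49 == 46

1650072

Combine the congruences pairwise.
From m ≡ 33 (mod 43) write m = 33 + 43t. Substituting into m ≡ 6 (mod 11) gives 43t ≡ 6 (mod 11), and since 10⁻¹ ≡ 10 (mod 11), t ≡ 5. Hence m ≡ 33 + 43·5 = 248 (mod 473).
From m ≡ 248 (mod 473) write m = 248 + 473t. Substituting into m ≡ 8 (mod 13) gives 473t ≡ 7 (mod 13), and since 5⁻¹ ≡ 8 (mod 13), t ≡ 4. Hence m ≡ 248 + 473·4 = 2140 (mod 6149).
From m ≡ 2140 (mod 6149) write m = 2140 + 6149t. Substituting into m ≡ 4 (mod 31) gives 6149t ≡ 3 (mod 31), and since 11⁻¹ ≡ 17 (mod 31), t ≡ 20. Hence m ≡ 2140 + 6149·20 = 125120 (mod 190619).
From m ≡ 125120 (mod 190619) write m = 125120 + 190619t. Substituting into m ≡ 46 (mod 49) gives 190619t ≡ 23 (mod 49), and since 9⁻¹ ≡ 11 (mod 49), t ≡ 8. Hence m ≡ 125120 + 190619·8 = 1650072 (mod 9340331).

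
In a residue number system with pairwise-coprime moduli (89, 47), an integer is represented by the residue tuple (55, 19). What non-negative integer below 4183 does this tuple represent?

From x ≡ 55 (mod 89) write x = 55 + 89t. Substituting into x ≡ 19 (mod 47) gives 89t ≡ 11 (mod 47), and since 42⁻¹ ≡ 28 (mod 47), t ≡ 26. Hence x ≡ 55 + 89·26 = 2369 (mod 4183).

2369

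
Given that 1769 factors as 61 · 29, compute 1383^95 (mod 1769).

Mod 61: 1383 ≡ 41; by Fermat, exponent reduces to 95 mod 60 = 35; 41^35 ≡ 60 (mod 61).
Mod 29: 1383 ≡ 20; by Fermat, exponent reduces to 95 mod 28 = 11; 20^11 ≡ 7 (mod 29).
Combine by CRT: x ≡ 60 (mod 61), x ≡ 7 (mod 29) ⇒ x ≡ 1341 (mod 1769).

1341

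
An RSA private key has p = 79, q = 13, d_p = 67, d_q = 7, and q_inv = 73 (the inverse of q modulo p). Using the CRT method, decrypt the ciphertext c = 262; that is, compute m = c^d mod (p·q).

m₁ = c^(d_p) mod p: c ≡ 25 (mod 79), and 25^67 mod 79 = 76.
m₂ = c^(d_q) mod q: c ≡ 2 (mod 13), and 2^7 mod 13 = 11.
h = q_inv·(m₁ − m₂) mod p = 73·(76 − 11) mod 79 = 5.
m = m₂ + h·q = 11 + 5·13 = 76.

76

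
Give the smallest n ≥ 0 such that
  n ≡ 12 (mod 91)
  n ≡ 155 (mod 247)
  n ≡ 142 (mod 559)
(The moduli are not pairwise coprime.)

2378

Combine the congruences pairwise.
gcd(91, 247) = 13 and 13 | (155 − 12), so the pair is consistent; merging gives n ≡ 649 (mod 1729), where 1729 = lcm(91, 247).
gcd(1729, 559) = 13 and 13 | (142 − 649), so the pair is consistent; merging gives n ≡ 2378 (mod 74347), where 74347 = lcm(1729, 559).
The solution is unique modulo lcm(91, 247, 559) = 74347.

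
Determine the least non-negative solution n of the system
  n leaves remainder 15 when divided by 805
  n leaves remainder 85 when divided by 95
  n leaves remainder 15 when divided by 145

gcd(805, 95) = 5 and 5 | (85 − 15), so the pair is consistent; merging gives n ≡ 8065 (mod 15295), where 15295 = lcm(805, 95).
gcd(15295, 145) = 5 and 5 | (15 − 8065), so the pair is consistent; merging gives n ≡ 23360 (mod 443555), where 443555 = lcm(15295, 145).
The solution is unique modulo lcm(805, 95, 145) = 443555.

23360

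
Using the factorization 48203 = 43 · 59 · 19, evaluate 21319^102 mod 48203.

38248

Mod 43: 21319 ≡ 34; by Fermat, exponent reduces to 102 mod 42 = 18; 34^18 ≡ 21 (mod 43).
Mod 59: 21319 ≡ 20; by Fermat, exponent reduces to 102 mod 58 = 44; 20^44 ≡ 16 (mod 59).
Mod 19: 21319 ≡ 1; by Fermat, exponent reduces to 102 mod 18 = 12; 1^12 ≡ 1 (mod 19).
Combine by CRT: x ≡ 21 (mod 43), x ≡ 16 (mod 59), x ≡ 1 (mod 19) ⇒ x ≡ 38248 (mod 48203).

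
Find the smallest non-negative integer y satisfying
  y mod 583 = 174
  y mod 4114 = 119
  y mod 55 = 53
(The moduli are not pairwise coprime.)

806463

gcd(583, 4114) = 11 and 11 | (119 − 174), so the pair is consistent; merging gives y ≡ 152337 (mod 218042), where 218042 = lcm(583, 4114).
gcd(218042, 55) = 11 and 11 | (53 − 152337), so the pair is consistent; merging gives y ≡ 806463 (mod 1090210), where 1090210 = lcm(218042, 55).
The solution is unique modulo lcm(583, 4114, 55) = 1090210.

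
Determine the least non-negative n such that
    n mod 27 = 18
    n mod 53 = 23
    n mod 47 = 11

The moduli are pairwise coprime; M = 27·53·47 = 67257.
M/27 = 2491; 2491 ≡ 7 (mod 27); 7·4 ≡ 1, so inverse 4.
M/53 = 1269; 1269 ≡ 50 (mod 53); 50·35 ≡ 1, so inverse 35.
M/47 = 1431; 1431 ≡ 21 (mod 47); 21·9 ≡ 1, so inverse 9.
n ≡ 18·2491·4 + 23·1269·35 + 11·1431·9 = 1342566.
1342566 mod 67257 = 64683.

64683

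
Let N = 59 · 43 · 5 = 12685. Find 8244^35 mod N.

12119

Mod 59: 8244 ≡ 43; 43^35 ≡ 24 (mod 59).
Mod 43: 8244 ≡ 31; 31^35 ≡ 36 (mod 43).
Mod 5: 8244 ≡ 4; by Fermat, exponent reduces to 35 mod 4 = 3; 4^3 ≡ 4 (mod 5).
Combine by CRT: x ≡ 24 (mod 59), x ≡ 36 (mod 43), x ≡ 4 (mod 5) ⇒ x ≡ 12119 (mod 12685).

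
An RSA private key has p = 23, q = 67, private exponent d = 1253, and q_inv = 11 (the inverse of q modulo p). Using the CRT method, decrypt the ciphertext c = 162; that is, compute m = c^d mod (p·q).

d_p = d mod (p−1) = 1253 mod 22 = 21; d_q = d mod (q−1) = 65.
m₁ = c^(d_p) mod p: c ≡ 1 (mod 23), and 1^21 mod 23 = 1.
m₂ = c^(d_q) mod q: c ≡ 28 (mod 67), and 28^65 mod 67 = 12.
h = q_inv·(m₁ − m₂) mod p = 11·(1 − 12) mod 23 = 17.
m = m₂ + h·q = 12 + 17·67 = 1151.

1151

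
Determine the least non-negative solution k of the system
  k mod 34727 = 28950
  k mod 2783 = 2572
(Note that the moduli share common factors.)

gcd(34727, 2783) = 121 and 121 | (2572 − 28950), so the pair is consistent; merging gives k ≡ 792944 (mod 798721), where 798721 = lcm(34727, 2783).
The solution is unique modulo lcm(34727, 2783) = 798721.

792944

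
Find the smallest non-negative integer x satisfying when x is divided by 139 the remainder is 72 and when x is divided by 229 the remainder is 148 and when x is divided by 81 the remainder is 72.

22590

Combine the congruences pairwise.
From x ≡ 72 (mod 139) write x = 72 + 139t. Substituting into x ≡ 148 (mod 229) gives 139t ≡ 76 (mod 229), and since 139⁻¹ ≡ 201 (mod 229), t ≡ 162. Hence x ≡ 72 + 139·162 = 22590 (mod 31831).
From x ≡ 22590 (mod 31831) write x = 22590 + 31831t. Substituting into x ≡ 72 (mod 81) gives 31831t ≡ 0 (mod 81), and since 79⁻¹ ≡ 40 (mod 81), t ≡ 0. Hence x ≡ 22590 + 31831·0 = 22590 (mod 2578311).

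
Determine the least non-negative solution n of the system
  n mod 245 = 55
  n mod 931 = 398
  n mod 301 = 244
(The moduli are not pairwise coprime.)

gcd(245, 931) = 49 and 49 | (398 − 55), so the pair is consistent; merging gives n ≡ 2260 (mod 4655), where 4655 = lcm(245, 931).
gcd(4655, 301) = 7 and 7 | (244 − 2260), so the pair is consistent; merging gives n ≡ 95360 (mod 200165), where 200165 = lcm(4655, 301).
The solution is unique modulo lcm(245, 931, 301) = 200165.

95360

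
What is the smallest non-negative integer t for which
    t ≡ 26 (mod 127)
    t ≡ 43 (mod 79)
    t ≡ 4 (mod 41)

231039

The moduli are pairwise coprime; N = 127·79·41 = 411353.
N/127 = 3239; 3239 ≡ 64 (mod 127); 64·2 ≡ 1, so inverse 2.
N/79 = 5207; 5207 ≡ 72 (mod 79); 72·45 ≡ 1, so inverse 45.
N/41 = 10033; 10033 ≡ 29 (mod 41); 29·17 ≡ 1, so inverse 17.
t ≡ 26·3239·2 + 43·5207·45 + 4·10033·17 = 10926217.
10926217 mod 411353 = 231039.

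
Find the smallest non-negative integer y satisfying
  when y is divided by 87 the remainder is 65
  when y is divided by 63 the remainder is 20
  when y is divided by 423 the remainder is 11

gcd(87, 63) = 3 and 3 | (20 − 65), so the pair is consistent; merging gives y ≡ 587 (mod 1827), where 1827 = lcm(87, 63).
gcd(1827, 423) = 9 and 9 | (11 − 587), so the pair is consistent; merging gives y ≡ 4241 (mod 85869), where 85869 = lcm(1827, 423).
The solution is unique modulo lcm(87, 63, 423) = 85869.

4241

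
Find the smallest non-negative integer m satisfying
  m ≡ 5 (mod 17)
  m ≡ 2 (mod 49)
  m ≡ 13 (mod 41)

5343

Combine the congruences pairwise.
From m ≡ 5 (mod 17) write m = 5 + 17t. Substituting into m ≡ 2 (mod 49) gives 17t ≡ 46 (mod 49), and since 17⁻¹ ≡ 26 (mod 49), t ≡ 20. Hence m ≡ 5 + 17·20 = 345 (mod 833).
From m ≡ 345 (mod 833) write m = 345 + 833t. Substituting into m ≡ 13 (mod 41) gives 833t ≡ 37 (mod 41), and since 13⁻¹ ≡ 19 (mod 41), t ≡ 6. Hence m ≡ 345 + 833·6 = 5343 (mod 34153).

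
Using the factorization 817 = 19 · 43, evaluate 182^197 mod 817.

748

Mod 19: 182 ≡ 11; by Fermat, exponent reduces to 197 mod 18 = 17; 11^17 ≡ 7 (mod 19).
Mod 43: 182 ≡ 10; by Fermat, exponent reduces to 197 mod 42 = 29; 10^29 ≡ 17 (mod 43).
Combine by CRT: x ≡ 7 (mod 19), x ≡ 17 (mod 43) ⇒ x ≡ 748 (mod 817).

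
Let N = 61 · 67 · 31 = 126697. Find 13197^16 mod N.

104262

Mod 61: 13197 ≡ 21; 21^16 ≡ 13 (mod 61).
Mod 67: 13197 ≡ 65; 65^16 ≡ 10 (mod 67).
Mod 31: 13197 ≡ 22; 22^16 ≡ 9 (mod 31).
Combine by CRT: x ≡ 13 (mod 61), x ≡ 10 (mod 67), x ≡ 9 (mod 31) ⇒ x ≡ 104262 (mod 126697).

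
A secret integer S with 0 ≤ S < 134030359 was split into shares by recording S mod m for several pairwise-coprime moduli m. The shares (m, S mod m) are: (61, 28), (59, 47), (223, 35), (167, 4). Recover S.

The moduli are pairwise coprime; N = 61·59·223·167 = 134030359.
N/61 = 2197219; 2197219 ≡ 60 (mod 61); 60·60 ≡ 1, so inverse 60.
N/59 = 2271701; 2271701 ≡ 24 (mod 59); 24·32 ≡ 1, so inverse 32.
N/223 = 601033; 601033 ≡ 48 (mod 223); 48·79 ≡ 1, so inverse 79.
N/167 = 802577; 802577 ≡ 142 (mod 167); 142·20 ≡ 1, so inverse 20.
S ≡ 28·2197219·60 + 47·2271701·32 + 35·601033·79 + 4·802577·20 = 8834028629.
8834028629 mod 134030359 = 122055294.

122055294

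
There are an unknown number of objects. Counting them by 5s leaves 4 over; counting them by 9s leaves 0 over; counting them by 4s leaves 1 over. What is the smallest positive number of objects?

9

The moduli are pairwise coprime; M = 5·9·4 = 180.
M/5 = 36; 36 ≡ 1 (mod 5), inverse 1.
M/9 = 20; 20 ≡ 2 (mod 9); 2·5 ≡ 1, so inverse 5.
M/4 = 45; 45 ≡ 1 (mod 4), inverse 1.
N ≡ 4·36·1 + 0·20·5 + 1·45·1 = 189.
189 mod 180 = 9.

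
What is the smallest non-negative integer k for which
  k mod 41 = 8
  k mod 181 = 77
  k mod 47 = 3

The moduli are pairwise coprime; N = 41·181·47 = 348787.
N/41 = 8507; 8507 ≡ 20 (mod 41); 20·39 ≡ 1, so inverse 39.
N/181 = 1927; 1927 ≡ 117 (mod 181); 117·82 ≡ 1, so inverse 82.
N/47 = 7421; 7421 ≡ 42 (mod 47); 42·28 ≡ 1, so inverse 28.
k ≡ 8·8507·39 + 77·1927·82 + 3·7421·28 = 15444626.
15444626 mod 348787 = 97998.

97998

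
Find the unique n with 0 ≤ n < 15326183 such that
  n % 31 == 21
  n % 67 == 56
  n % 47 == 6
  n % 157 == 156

313214

The moduli are pairwise coprime; M = 31·67·47·157 = 15326183.
M/31 = 494393; 494393 ≡ 5 (mod 31); 5·25 ≡ 1, so inverse 25.
M/67 = 228749; 228749 ≡ 11 (mod 67); 11·61 ≡ 1, so inverse 61.
M/47 = 326089; 326089 ≡ 3 (mod 47); 3·16 ≡ 1, so inverse 16.
M/157 = 97619; 97619 ≡ 122 (mod 157); 122·148 ≡ 1, so inverse 148.
n ≡ 21·494393·25 + 56·228749·61 + 6·326089·16 + 156·97619·148 = 3326094925.
3326094925 mod 15326183 = 313214.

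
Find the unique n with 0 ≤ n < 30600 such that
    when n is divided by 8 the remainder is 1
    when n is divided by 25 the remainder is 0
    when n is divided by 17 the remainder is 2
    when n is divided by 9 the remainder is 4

25825

The moduli are pairwise coprime; M = 8·25·17·9 = 30600.
M/8 = 3825; 3825 ≡ 1 (mod 8), inverse 1.
M/25 = 1224; 1224 ≡ 24 (mod 25); 24·24 ≡ 1, so inverse 24.
M/17 = 1800; 1800 ≡ 15 (mod 17); 15·8 ≡ 1, so inverse 8.
M/9 = 3400; 3400 ≡ 7 (mod 9); 7·4 ≡ 1, so inverse 4.
n ≡ 1·3825·1 + 0·1224·24 + 2·1800·8 + 4·3400·4 = 87025.
87025 mod 30600 = 25825.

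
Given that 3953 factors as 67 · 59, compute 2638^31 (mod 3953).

Mod 67: 2638 ≡ 25; 25^31 ≡ 64 (mod 67).
Mod 59: 2638 ≡ 42; 42^31 ≡ 6 (mod 59).
Combine by CRT: x ≡ 64 (mod 67), x ≡ 6 (mod 59) ⇒ x ≡ 2543 (mod 3953).

2543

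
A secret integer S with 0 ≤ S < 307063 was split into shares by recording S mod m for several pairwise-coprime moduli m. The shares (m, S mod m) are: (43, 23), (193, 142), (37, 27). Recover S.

253551

The moduli are pairwise coprime; N = 43·193·37 = 307063.
N/43 = 7141; 7141 ≡ 3 (mod 43); 3·29 ≡ 1, so inverse 29.
N/193 = 1591; 1591 ≡ 47 (mod 193); 47·115 ≡ 1, so inverse 115.
N/37 = 8299; 8299 ≡ 11 (mod 37); 11·27 ≡ 1, so inverse 27.
S ≡ 23·7141·29 + 142·1591·115 + 27·8299·27 = 36794048.
36794048 mod 307063 = 253551.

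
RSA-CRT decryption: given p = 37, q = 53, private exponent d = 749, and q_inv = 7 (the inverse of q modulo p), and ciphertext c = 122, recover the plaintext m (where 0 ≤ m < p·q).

d_p = d mod (p−1) = 749 mod 36 = 29; d_q = d mod (q−1) = 21.
m₁ = c^(d_p) mod p: c ≡ 11 (mod 37), and 11^29 mod 37 = 27.
m₂ = c^(d_q) mod q: c ≡ 16 (mod 53), and 16^21 mod 53 = 42.
h = q_inv·(m₁ − m₂) mod p = 7·(27 − 42) mod 37 = 6.
m = m₂ + h·q = 42 + 6·53 = 360.

360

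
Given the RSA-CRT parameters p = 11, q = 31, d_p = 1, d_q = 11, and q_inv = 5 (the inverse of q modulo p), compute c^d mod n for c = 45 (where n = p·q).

133

m₁ = c^(d_p) mod p: c ≡ 1 (mod 11), and 1^1 mod 11 = 1.
m₂ = c^(d_q) mod q: c ≡ 14 (mod 31), and 14^11 mod 31 = 9.
h = q_inv·(m₁ − m₂) mod p = 5·(1 − 9) mod 11 = 4.
m = m₂ + h·q = 9 + 4·31 = 133.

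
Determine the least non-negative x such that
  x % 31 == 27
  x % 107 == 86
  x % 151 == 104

46310

Combine the congruences pairwise.
From x ≡ 27 (mod 31) write x = 27 + 31t. Substituting into x ≡ 86 (mod 107) gives 31t ≡ 59 (mod 107), and since 31⁻¹ ≡ 38 (mod 107), t ≡ 102. Hence x ≡ 27 + 31·102 = 3189 (mod 3317).
From x ≡ 3189 (mod 3317) write x = 3189 + 3317t. Substituting into x ≡ 104 (mod 151) gives 3317t ≡ 86 (mod 151), and since 146⁻¹ ≡ 30 (mod 151), t ≡ 13. Hence x ≡ 3189 + 3317·13 = 46310 (mod 500867).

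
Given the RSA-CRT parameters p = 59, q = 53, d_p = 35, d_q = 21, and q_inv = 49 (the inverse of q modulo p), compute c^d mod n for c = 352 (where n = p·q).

m₁ = c^(d_p) mod p: c ≡ 57 (mod 59), and 57^35 mod 59 = 5.
m₂ = c^(d_q) mod q: c ≡ 34 (mod 53), and 34^21 mod 53 = 33.
h = q_inv·(m₁ − m₂) mod p = 49·(5 − 33) mod 59 = 44.
m = m₂ + h·q = 33 + 44·53 = 2365.

2365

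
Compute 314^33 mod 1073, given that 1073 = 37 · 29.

732

Mod 37: 314 ≡ 18; 18^33 ≡ 29 (mod 37).
Mod 29: 314 ≡ 24; by Fermat, exponent reduces to 33 mod 28 = 5; 24^5 ≡ 7 (mod 29).
Combine by CRT: x ≡ 29 (mod 37), x ≡ 7 (mod 29) ⇒ x ≡ 732 (mod 1073).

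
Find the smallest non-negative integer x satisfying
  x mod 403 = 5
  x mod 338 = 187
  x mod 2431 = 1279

516651

Combine the congruences pairwise.
gcd(403, 338) = 13 and 13 | (187 − 5), so the pair is consistent; merging gives x ≡ 3229 (mod 10478), where 10478 = lcm(403, 338).
gcd(10478, 2431) = 13 and 13 | (1279 − 3229), so the pair is consistent; merging gives x ≡ 516651 (mod 1959386), where 1959386 = lcm(10478, 2431).
The solution is unique modulo lcm(403, 338, 2431) = 1959386.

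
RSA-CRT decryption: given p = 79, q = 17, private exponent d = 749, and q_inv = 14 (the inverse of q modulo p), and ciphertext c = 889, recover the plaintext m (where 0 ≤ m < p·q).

d_p = d mod (p−1) = 749 mod 78 = 47; d_q = d mod (q−1) = 13.
m₁ = c^(d_p) mod p: c ≡ 20 (mod 79), and 20^47 mod 79 = 72.
m₂ = c^(d_q) mod q: c ≡ 5 (mod 17), and 5^13 mod 17 = 3.
h = q_inv·(m₁ − m₂) mod p = 14·(72 − 3) mod 79 = 18.
m = m₂ + h·q = 3 + 18·17 = 309.

309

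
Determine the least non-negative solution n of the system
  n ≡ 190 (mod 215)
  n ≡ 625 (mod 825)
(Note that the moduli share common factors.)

31150

gcd(215, 825) = 5 and 5 | (625 − 190), so the pair is consistent; merging gives n ≡ 31150 (mod 35475), where 35475 = lcm(215, 825).
The solution is unique modulo lcm(215, 825) = 35475.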